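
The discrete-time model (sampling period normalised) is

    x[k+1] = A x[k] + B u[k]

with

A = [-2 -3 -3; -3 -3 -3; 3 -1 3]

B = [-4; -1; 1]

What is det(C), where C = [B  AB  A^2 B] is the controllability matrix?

AB = [[8], [12], [-8]]
A^2B = [[-28], [-36], [-12]]
Controllability matrix C = [B  AB  A^2B] = [[-4, 8, -28], [-1, 12, -36], [1, -8, -12]]
Expanding along the first row, det(C) = (-4)·(12·(-12) - (-36)·(-8)) - 8·((-1)·(-12) - (-36)·1) + (-28)·((-1)·(-8) - 12·1) = (-4)·(-432) - 8·48 + (-28)·(-4) = 1456
Since det(C) ≠ 0, rank(C) = 3 and the system is completely controllable.

1456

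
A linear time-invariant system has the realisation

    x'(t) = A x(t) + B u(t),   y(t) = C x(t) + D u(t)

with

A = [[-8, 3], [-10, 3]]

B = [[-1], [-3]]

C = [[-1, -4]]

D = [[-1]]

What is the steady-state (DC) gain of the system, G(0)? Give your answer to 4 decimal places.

9.3333

G(0) = C(-A)^{-1}B + D = -C A^{-1} B + D.
det A = 6, so A^{-1} = (1/6)·adj(A) = [[1/2, -1/2], [5/3, -4/3]]
A^{-1} B = [1, 7/3]^T
C A^{-1} B = -31/3
G(0) = D - C A^{-1} B = -1 - (-31/3) = 28/3 ≈ 9.3333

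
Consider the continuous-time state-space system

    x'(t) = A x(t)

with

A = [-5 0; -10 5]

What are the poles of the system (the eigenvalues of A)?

-5, 5

det(sI - A) = s^2 - (tr A)s + det A, with tr A = (-5) + 5 = 0 and det A = (-5)·5 - 0·(-10) = -25 - 0 = -25.
So p(s) = det(sI - A) = s^2 - 25.
Factor s^2 - 25: two numbers with sum 0 and product -25 are 5 and -5, so s^2 - 25 = (s - 5)(s + 5).
Hence p(s) = (s - 5) (s + 5), with roots -5, 5.
At least one eigenvalue has non-negative real part, so the system is not asymptotically stable.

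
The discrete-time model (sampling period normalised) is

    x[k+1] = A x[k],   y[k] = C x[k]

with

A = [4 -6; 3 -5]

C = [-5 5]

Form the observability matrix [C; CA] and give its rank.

1

CA = [[-5, 5]]
Observability matrix O = [C; CA] = [[-5, 5], [-5, 5]]
Every row of O is a scalar multiple of row 1 = [-5, 5] (multipliers 1, 1), so the rows span a one-dimensional space.
O ≠ 0, hence rank(O) = 1.
rank(O) = 1 < n = 2, so the pair (A, C) is not completely observable.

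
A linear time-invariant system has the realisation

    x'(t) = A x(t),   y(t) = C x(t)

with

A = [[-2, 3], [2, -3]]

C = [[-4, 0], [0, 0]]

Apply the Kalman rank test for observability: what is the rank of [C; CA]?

CA = [[8, -12], [0, 0]]
Observability matrix O = [C; CA] = [[-4, 0], [0, 0], [8, -12], [0, 0]]
Take the 2×2 submatrix of O formed by rows 1, 3: [[-4, 0], [8, -12]]. Its determinant is (-4)·(-12) - 0·8 = 48 - 0 = 48 ≠ 0.
So rank(O) ≥ 2; since O has 2 columns, rank(O) = 2.
rank(O) = 2 = n, so the pair (A, C) is completely observable.

2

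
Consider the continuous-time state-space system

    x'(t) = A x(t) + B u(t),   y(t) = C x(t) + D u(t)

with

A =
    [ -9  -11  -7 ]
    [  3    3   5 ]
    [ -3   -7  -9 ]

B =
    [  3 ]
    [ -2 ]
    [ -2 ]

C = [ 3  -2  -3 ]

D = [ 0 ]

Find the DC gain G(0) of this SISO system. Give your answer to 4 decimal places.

G(0) = C(-A)^{-1}B + D = -C A^{-1} B + D.
det A = -120, so A^{-1} = (1/-120)·adj(A) = [[-1/15, 5/12, 17/60], [-1/10, -1/2, -1/5], [1/10, 1/4, -1/20]]
A^{-1} B = [-8/5, 11/10, -1/10]^T
C A^{-1} B = -67/10
G(0) = D - C A^{-1} B = 0 - (-67/10) = 67/10 ≈ 6.7000

6.7000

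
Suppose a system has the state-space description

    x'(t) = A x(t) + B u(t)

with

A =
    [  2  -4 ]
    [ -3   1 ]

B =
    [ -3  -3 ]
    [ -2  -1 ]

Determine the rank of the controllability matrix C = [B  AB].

AB = [[2, -2], [7, 8]]
Controllability matrix C = [B  AB] = [[-3, -3, 2, -2], [-2, -1, 7, 8]]
Take the 2×2 submatrix of C formed by columns 1, 2: [[-3, -3], [-2, -1]]. Its determinant is (-3)·(-1) - (-3)·(-2) = 3 - 6 = -3 ≠ 0.
So rank(C) ≥ 2; since C has 2 rows, rank(C) = 2.
rank(C) = 2 = n, so the pair (A, B) is completely controllable.

2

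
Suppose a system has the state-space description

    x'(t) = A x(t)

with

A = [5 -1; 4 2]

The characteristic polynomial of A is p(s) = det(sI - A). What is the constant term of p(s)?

For a 2×2 matrix, det(sI - A) = s^2 - (tr A)s + det A.
tr A = 7, det A = 14.
So p(s) = s^2 - 7s + 14.
The constant term is 14.

14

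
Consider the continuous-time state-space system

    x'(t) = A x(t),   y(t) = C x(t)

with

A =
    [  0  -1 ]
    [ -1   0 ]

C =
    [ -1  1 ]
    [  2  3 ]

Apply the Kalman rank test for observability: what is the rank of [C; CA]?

CA = [[-1, 1], [-3, -2]]
Observability matrix O = [C; CA] = [[-1, 1], [2, 3], [-1, 1], [-3, -2]]
Take the 2×2 submatrix of O formed by rows 1, 2: [[-1, 1], [2, 3]]. Its determinant is (-1)·3 - 1·2 = -3 - 2 = -5 ≠ 0.
So rank(O) ≥ 2; since O has 2 columns, rank(O) = 2.
rank(O) = 2 = n, so the pair (A, C) is completely observable.

2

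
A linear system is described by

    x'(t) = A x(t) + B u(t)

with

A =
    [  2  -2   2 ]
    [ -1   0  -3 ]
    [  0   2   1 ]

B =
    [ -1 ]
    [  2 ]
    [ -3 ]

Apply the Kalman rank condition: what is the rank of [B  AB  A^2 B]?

3

AB = [[-12], [10], [1]]
A^2B = [[-42], [9], [21]]
Controllability matrix C = [B  AB  A^2B] = [[-1, -12, -42], [2, 10, 9], [-3, 1, 21]]
det(C) = (-1)·(10·21 - 9·1) - (-12)·(2·21 - 9·(-3)) + (-42)·(2·1 - 10·(-3)) = (-1)·201 - (-12)·69 + (-42)·32 = -717 ≠ 0, so rank(C) = 3.
rank(C) = 3 = n, so the pair (A, B) is completely controllable.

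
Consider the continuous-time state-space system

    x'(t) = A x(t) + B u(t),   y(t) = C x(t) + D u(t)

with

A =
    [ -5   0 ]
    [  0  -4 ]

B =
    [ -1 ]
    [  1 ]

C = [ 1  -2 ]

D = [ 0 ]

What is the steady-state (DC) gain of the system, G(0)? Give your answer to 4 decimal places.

-0.7000

G(0) = C(-A)^{-1}B + D = -C A^{-1} B + D.
det A = 20, so A^{-1} = (1/20)·adj(A) = [[-1/5, 0], [0, -1/4]]
A^{-1} B = [1/5, -1/4]^T
C A^{-1} B = 7/10
G(0) = D - C A^{-1} B = 0 - (7/10) = -7/10 ≈ -0.7000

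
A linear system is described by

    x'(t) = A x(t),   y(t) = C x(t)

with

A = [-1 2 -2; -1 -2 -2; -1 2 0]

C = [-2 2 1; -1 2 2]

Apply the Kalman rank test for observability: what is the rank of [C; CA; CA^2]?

3

CA = [[-1, -6, 0], [-3, -2, -2]]
CA^2 = [[7, 10, 14], [7, -6, 10]]
Observability matrix O = [C; CA; CA^2] = [[-2, 2, 1], [-1, 2, 2], [-1, -6, 0], [-3, -2, -2], [7, 10, 14], [7, -6, 10]]
Take the 3×3 submatrix of O formed by rows 1, 2, 3: [[-2, 2, 1], [-1, 2, 2], [-1, -6, 0]]. Its determinant is (-2)·(2·0 - 2·(-6)) - 2·((-1)·0 - 2·(-1)) + 1·((-1)·(-6) - 2·(-1)) = (-2)·12 - 2·2 + 1·8 = -20 ≠ 0.
So rank(O) ≥ 3; since O has 3 columns, rank(O) = 3.
rank(O) = 3 = n, so the pair (A, C) is completely observable.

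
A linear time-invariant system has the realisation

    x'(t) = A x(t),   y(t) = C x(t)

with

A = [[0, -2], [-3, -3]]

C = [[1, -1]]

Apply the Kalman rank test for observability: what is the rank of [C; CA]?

2

CA = [[3, 1]]
Observability matrix O = [C; CA] = [[1, -1], [3, 1]]
det(O) = 1·1 - (-1)·3 = 1 - (-3) = 4 ≠ 0, so rank(O) = 2.
rank(O) = 2 = n, so the pair (A, C) is completely observable.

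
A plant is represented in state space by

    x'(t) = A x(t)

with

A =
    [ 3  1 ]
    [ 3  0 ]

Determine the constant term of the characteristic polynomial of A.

-3

For a 2×2 matrix, det(sI - A) = s^2 - (tr A)s + det A.
tr A = 3, det A = -3.
So p(s) = s^2 - 3s - 3.
The constant term is -3.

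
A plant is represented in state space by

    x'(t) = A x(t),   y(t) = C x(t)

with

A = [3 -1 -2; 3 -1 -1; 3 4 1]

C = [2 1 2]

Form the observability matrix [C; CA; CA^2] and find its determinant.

CA = [[15, 5, -3]]
CA^2 = [[51, -32, -38]]
Observability matrix O = [C; CA; CA^2] = [[2, 1, 2], [15, 5, -3], [51, -32, -38]]
Expanding along the first row, det(O) = 2·(5·(-38) - (-3)·(-32)) - 1·(15·(-38) - (-3)·51) + 2·(15·(-32) - 5·51) = 2·(-286) - 1·(-417) + 2·(-735) = -1625
Since det(O) ≠ 0, rank(O) = 3 and the system is completely observable.

-1625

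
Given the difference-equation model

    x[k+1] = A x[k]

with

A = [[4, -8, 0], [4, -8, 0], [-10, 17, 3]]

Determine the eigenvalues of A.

det(zI - A) = z^3 - (tr A)z^2 + (M11 + M22 + M33)z - det A, where Mii is the 2×2 principal minor of A obtained by deleting row i and column i.
tr A = 4 + (-8) + 3 = -1; M11 = (-8)·3 - 0·17 = -24 - 0 = -24; M22 = 4·3 - 0·(-10) = 12 - 0 = 12; M33 = 4·(-8) - (-8)·4 = -32 - (-32) = 0; sum of minors = -12.
det A = 4·((-8)·3 - 0·17) - (-8)·(4·3 - 0·(-10)) + 0·(4·17 - (-8)·(-10)) = 4·(-24) - (-8)·12 + 0·(-12) = 0.
So p(z) = det(zI - A) = z^3 + z^2 - 12z.
The constant term is 0, so p(z) = z(z^2 + z - 12).
Factor z^2 + z - 12: two numbers with sum -1 and product -12 are 3 and -4, so z^2 + z - 12 = (z - 3)(z + 4).
Hence p(z) = z (z - 3) (z + 4), with roots -4, 0, 3.

-4, 0, 3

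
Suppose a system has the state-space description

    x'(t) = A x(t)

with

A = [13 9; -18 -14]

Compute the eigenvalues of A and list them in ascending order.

det(sI - A) = s^2 - (tr A)s + det A, with tr A = 13 + (-14) = -1 and det A = 13·(-14) - 9·(-18) = -182 - (-162) = -20.
So p(s) = det(sI - A) = s^2 + s - 20.
Factor s^2 + s - 20: two numbers with sum -1 and product -20 are 4 and -5, so s^2 + s - 20 = (s - 4)(s + 5).
Hence p(s) = (s - 4) (s + 5), with roots -5, 4.
At least one eigenvalue has non-negative real part, so the system is not asymptotically stable.

-5, 4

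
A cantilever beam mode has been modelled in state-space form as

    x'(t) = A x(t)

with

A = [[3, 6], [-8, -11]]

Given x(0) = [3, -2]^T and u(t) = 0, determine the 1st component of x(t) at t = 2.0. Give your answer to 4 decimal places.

0.0147

det(sI - A) = s^2 - (tr A)s + det A, with tr A = 3 + (-11) = -8 and det A = 3·(-11) - 6·(-8) = -33 - (-48) = 15.
So p(s) = det(sI - A) = s^2 + 8s + 15.
Factor s^2 + 8s + 15: two numbers with sum -8 and product 15 are -3 and -5, so s^2 + 8s + 15 = (s + 3)(s + 5).
Hence p(s) = (s + 3) (s + 5), with roots -5, -3.
The eigenvalues -5, -3 are distinct and real, so A is diagonalisable and x(t) = e^{At} x(0) = V diag(e^{λ_i t}) V^{-1} x(0), where the columns of V are the eigenvectors.
λ = -5: A - (-5)I = [[8, 6], [-8, -6]]. Row 1 gives 8·v1 + 6·v2 = 0, so take v_1 = [-3, 4]^T.
λ = -3: A - (-3)I = [[6, 6], [-8, -8]]. Row 1 gives 6·v1 + 6·v2 = 0, so take v_2 = [-1, 1]^T.
V = [v_1 v_2] = [[-3, -1], [4, 1]] has det V = 1, so V^{-1} = adj(V)/det V = [[1, 1], [-4, -3]].
Modal coordinates z(0) = V^{-1} x(0): 1·3 + 1·(-2) = 1; (-4)·3 + (-3)·(-2) = -6; so z(0) = [1, -6]^T.
x_1(t) = Σ_i (v_i)_1 · z_i(0) · e^{λ_i t} (row 1 of V times the modal terms).
x_1(2.0) = (-3)·1·e^{-5·2.0} + (-1)·(-6)·e^{-3·2.0} = (-3)·0.000045 + 6·0.002479 = 0.0147.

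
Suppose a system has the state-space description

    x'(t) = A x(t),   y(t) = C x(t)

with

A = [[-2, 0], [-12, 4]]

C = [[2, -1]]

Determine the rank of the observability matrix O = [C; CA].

1

CA = [[8, -4]]
Observability matrix O = [C; CA] = [[2, -1], [8, -4]]
Every row of O is a scalar multiple of row 1 = [2, -1] (multipliers 1, 4), so the rows span a one-dimensional space.
O ≠ 0, hence rank(O) = 1.
rank(O) = 1 < n = 2, so the pair (A, C) is not completely observable.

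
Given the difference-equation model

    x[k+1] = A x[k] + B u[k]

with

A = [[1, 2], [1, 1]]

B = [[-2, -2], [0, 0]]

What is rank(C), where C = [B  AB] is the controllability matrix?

AB = [[-2, -2], [-2, -2]]
Controllability matrix C = [B  AB] = [[-2, -2, -2, -2], [0, 0, -2, -2]]
Take the 2×2 submatrix of C formed by columns 1, 3: [[-2, -2], [0, -2]]. Its determinant is (-2)·(-2) - (-2)·0 = 4 - 0 = 4 ≠ 0.
So rank(C) ≥ 2; since C has 2 rows, rank(C) = 2.
rank(C) = 2 = n, so the pair (A, B) is completely controllable.

2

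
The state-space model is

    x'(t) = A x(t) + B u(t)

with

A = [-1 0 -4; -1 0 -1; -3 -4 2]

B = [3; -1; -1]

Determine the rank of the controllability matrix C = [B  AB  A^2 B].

AB = [[1], [-2], [-7]]
A^2B = [[27], [6], [-9]]
Controllability matrix C = [B  AB  A^2B] = [[3, 1, 27], [-1, -2, 6], [-1, -7, -9]]
det(C) = 3·((-2)·(-9) - 6·(-7)) - 1·((-1)·(-9) - 6·(-1)) + 27·((-1)·(-7) - (-2)·(-1)) = 3·60 - 1·15 + 27·5 = 300 ≠ 0, so rank(C) = 3.
rank(C) = 3 = n, so the pair (A, B) is completely controllable.

3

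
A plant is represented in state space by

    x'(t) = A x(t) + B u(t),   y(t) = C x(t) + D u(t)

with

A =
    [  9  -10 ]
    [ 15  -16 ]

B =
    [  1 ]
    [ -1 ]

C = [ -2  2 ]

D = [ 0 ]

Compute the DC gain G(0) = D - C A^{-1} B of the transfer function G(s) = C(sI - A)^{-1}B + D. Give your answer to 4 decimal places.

G(0) = C(-A)^{-1}B + D = -C A^{-1} B + D.
det A = 6, so A^{-1} = (1/6)·adj(A) = [[-8/3, 5/3], [-5/2, 3/2]]
A^{-1} B = [-13/3, -4]^T
C A^{-1} B = 2/3
G(0) = D - C A^{-1} B = 0 - (2/3) = -2/3 ≈ -0.6667

-0.6667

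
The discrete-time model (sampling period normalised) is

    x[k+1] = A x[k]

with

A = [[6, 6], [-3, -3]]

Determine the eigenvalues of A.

det(zI - A) = z^2 - (tr A)z + det A, with tr A = 6 + (-3) = 3 and det A = 6·(-3) - 6·(-3) = -18 - (-18) = 0.
So p(z) = det(zI - A) = z^2 - 3z.
Factor z^2 - 3z: two numbers with sum 3 and product 0 are 3 and 0, so z^2 - 3z = z(z - 3).
Hence p(z) = z (z - 3), with roots 0, 3.

0, 3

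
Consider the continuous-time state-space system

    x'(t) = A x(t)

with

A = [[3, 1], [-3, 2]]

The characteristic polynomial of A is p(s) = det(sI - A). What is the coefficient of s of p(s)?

For a 2×2 matrix, det(sI - A) = s^2 - (tr A)s + det A.
tr A = 5, det A = 9.
So p(s) = s^2 - 5s + 9.
The coefficient of s is -5.

-5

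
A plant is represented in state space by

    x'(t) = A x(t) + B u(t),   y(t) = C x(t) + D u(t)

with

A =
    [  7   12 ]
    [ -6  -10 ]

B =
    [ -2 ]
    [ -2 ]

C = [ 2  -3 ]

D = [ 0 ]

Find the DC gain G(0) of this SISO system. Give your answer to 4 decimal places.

G(0) = C(-A)^{-1}B + D = -C A^{-1} B + D.
det A = 2, so A^{-1} = (1/2)·adj(A) = [[-5, -6], [3, 7/2]]
A^{-1} B = [22, -13]^T
C A^{-1} B = 83
G(0) = D - C A^{-1} B = 0 - (83) = -83

-83.0000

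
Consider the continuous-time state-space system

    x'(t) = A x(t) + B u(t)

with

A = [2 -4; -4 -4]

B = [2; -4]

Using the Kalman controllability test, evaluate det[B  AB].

AB = [[20], [8]]
Controllability matrix C = [B  AB] = [[2, 20], [-4, 8]]
det(C) = 2·8 - 20·(-4) = 16 - (-80) = 96
Since det(C) ≠ 0, rank(C) = 2 and the system is completely controllable.

96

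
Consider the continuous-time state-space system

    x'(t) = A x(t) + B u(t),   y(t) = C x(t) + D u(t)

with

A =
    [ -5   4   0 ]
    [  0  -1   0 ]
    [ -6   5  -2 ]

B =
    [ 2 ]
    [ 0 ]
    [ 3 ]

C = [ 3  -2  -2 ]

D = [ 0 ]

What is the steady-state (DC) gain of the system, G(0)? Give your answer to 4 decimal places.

0.6000

G(0) = C(-A)^{-1}B + D = -C A^{-1} B + D.
det A = -10, so A^{-1} = (1/-10)·adj(A) = [[-1/5, -4/5, 0], [0, -1, 0], [3/5, -1/10, -1/2]]
A^{-1} B = [-2/5, 0, -3/10]^T
C A^{-1} B = -3/5
G(0) = D - C A^{-1} B = 0 - (-3/5) = 3/5 ≈ 0.6000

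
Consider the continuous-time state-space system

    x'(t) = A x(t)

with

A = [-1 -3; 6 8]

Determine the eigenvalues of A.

det(sI - A) = s^2 - (tr A)s + det A, with tr A = (-1) + 8 = 7 and det A = (-1)·8 - (-3)·6 = -8 - (-18) = 10.
So p(s) = det(sI - A) = s^2 - 7s + 10.
Factor s^2 - 7s + 10: two numbers with sum 7 and product 10 are 5 and 2, so s^2 - 7s + 10 = (s - 5)(s - 2).
Hence p(s) = (s - 5) (s - 2), with roots 2, 5.
At least one eigenvalue has non-negative real part, so the system is not asymptotically stable.

2, 5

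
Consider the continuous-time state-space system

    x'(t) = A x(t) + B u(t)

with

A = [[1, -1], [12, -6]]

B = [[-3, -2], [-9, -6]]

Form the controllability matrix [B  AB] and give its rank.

AB = [[6, 4], [18, 12]]
Controllability matrix C = [B  AB] = [[-3, -2, 6, 4], [-9, -6, 18, 12]]
Every column of C is a scalar multiple of column 1 = [-3, -9] (multipliers 1, 2/3, -2, -4/3), so the columns span a one-dimensional space.
C ≠ 0, hence rank(C) = 1.
rank(C) = 1 < n = 2, so the pair (A, B) is not completely controllable.

1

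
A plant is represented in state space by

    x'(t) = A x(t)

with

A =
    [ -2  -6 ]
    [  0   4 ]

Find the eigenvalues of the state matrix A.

det(sI - A) = s^2 - (tr A)s + det A, with tr A = (-2) + 4 = 2 and det A = (-2)·4 - (-6)·0 = -8 - 0 = -8.
So p(s) = det(sI - A) = s^2 - 2s - 8.
Factor s^2 - 2s - 8: two numbers with sum 2 and product -8 are 4 and -2, so s^2 - 2s - 8 = (s - 4)(s + 2).
Hence p(s) = (s - 4) (s + 2), with roots -2, 4.
At least one eigenvalue has non-negative real part, so the system is not asymptotically stable.

-2, 4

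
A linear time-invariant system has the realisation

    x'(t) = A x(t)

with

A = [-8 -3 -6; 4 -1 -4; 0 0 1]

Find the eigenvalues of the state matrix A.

-5, -4, 1

det(sI - A) = s^3 - (tr A)s^2 + (M11 + M22 + M33)s - det A, where Mii is the 2×2 principal minor of A obtained by deleting row i and column i.
tr A = (-8) + (-1) + 1 = -8; M11 = (-1)·1 - (-4)·0 = -1 - 0 = -1; M22 = (-8)·1 - (-6)·0 = -8 - 0 = -8; M33 = (-8)·(-1) - (-3)·4 = 8 - (-12) = 20; sum of minors = 11.
det A = (-8)·((-1)·1 - (-4)·0) - (-3)·(4·1 - (-4)·0) + (-6)·(4·0 - (-1)·0) = (-8)·(-1) - (-3)·4 + (-6)·0 = 20.
So p(s) = det(sI - A) = s^3 + 8s^2 + 11s - 20.
Rational-root test: any integer root divides -20. Testing small divisors, s = 1 works: p(1) = 1 + 8 + 11 + (-20) = 0, so (s - 1) is a factor.
Dividing, p(s) = (s - 1)(s^2 + 9s + 20).
Factor s^2 + 9s + 20: two numbers with sum -9 and product 20 are -4 and -5, so s^2 + 9s + 20 = (s + 4)(s + 5).
Hence p(s) = (s - 1) (s + 4) (s + 5), with roots -5, -4, 1.
At least one eigenvalue has non-negative real part, so the system is not asymptotically stable.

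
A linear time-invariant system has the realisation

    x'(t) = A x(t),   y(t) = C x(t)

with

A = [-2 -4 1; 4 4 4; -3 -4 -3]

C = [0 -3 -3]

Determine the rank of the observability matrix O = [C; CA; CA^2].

CA = [[-3, 0, -3]]
CA^2 = [[15, 24, 6]]
Observability matrix O = [C; CA; CA^2] = [[0, -3, -3], [-3, 0, -3], [15, 24, 6]]
det(O) = 0·(0·6 - (-3)·24) - (-3)·((-3)·6 - (-3)·15) + (-3)·((-3)·24 - 0·15) = 0·72 - (-3)·27 + (-3)·(-72) = 297 ≠ 0, so rank(O) = 3.
rank(O) = 3 = n, so the pair (A, C) is completely observable.

3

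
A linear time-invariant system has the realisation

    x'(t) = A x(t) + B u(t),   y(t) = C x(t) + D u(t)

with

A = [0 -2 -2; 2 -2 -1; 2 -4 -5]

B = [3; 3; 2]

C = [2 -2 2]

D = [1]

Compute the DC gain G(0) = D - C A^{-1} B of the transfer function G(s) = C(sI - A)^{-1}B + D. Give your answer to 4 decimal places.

G(0) = C(-A)^{-1}B + D = -C A^{-1} B + D.
det A = -8, so A^{-1} = (1/-8)·adj(A) = [[-3/4, 1/4, 1/4], [-1, -1/2, 1/2], [1/2, 1/2, -1/2]]
A^{-1} B = [-1, -7/2, 2]^T
C A^{-1} B = 9
G(0) = D - C A^{-1} B = 1 - (9) = -8

-8.0000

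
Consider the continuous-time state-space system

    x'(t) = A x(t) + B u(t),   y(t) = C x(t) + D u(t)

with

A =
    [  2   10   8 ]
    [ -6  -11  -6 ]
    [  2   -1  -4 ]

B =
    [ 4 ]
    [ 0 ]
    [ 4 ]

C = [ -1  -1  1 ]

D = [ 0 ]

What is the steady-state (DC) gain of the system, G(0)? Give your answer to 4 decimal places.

4.8000

G(0) = C(-A)^{-1}B + D = -C A^{-1} B + D.
det A = -60, so A^{-1} = (1/-60)·adj(A) = [[-19/30, -8/15, -7/15], [3/5, 2/5, 3/5], [-7/15, -11/30, -19/30]]
A^{-1} B = [-22/5, 24/5, -22/5]^T
C A^{-1} B = -24/5
G(0) = D - C A^{-1} B = 0 - (-24/5) = 24/5 ≈ 4.8000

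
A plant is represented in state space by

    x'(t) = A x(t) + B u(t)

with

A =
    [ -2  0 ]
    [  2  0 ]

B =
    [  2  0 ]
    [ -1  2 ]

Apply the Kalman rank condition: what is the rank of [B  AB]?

AB = [[-4, 0], [4, 0]]
Controllability matrix C = [B  AB] = [[2, 0, -4, 0], [-1, 2, 4, 0]]
Take the 2×2 submatrix of C formed by columns 1, 2: [[2, 0], [-1, 2]]. Its determinant is 2·2 - 0·(-1) = 4 - 0 = 4 ≠ 0.
So rank(C) ≥ 2; since C has 2 rows, rank(C) = 2.
rank(C) = 2 = n, so the pair (A, B) is completely controllable.

2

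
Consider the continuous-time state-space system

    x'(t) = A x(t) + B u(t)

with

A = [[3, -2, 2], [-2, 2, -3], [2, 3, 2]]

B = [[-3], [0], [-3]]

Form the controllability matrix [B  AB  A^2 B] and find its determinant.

AB = [[-15], [15], [-12]]
A^2B = [[-99], [96], [-9]]
Controllability matrix C = [B  AB  A^2B] = [[-3, -15, -99], [0, 15, 96], [-3, -12, -9]]
Expanding along the first row, det(C) = (-3)·(15·(-9) - 96·(-12)) - (-15)·(0·(-9) - 96·(-3)) + (-99)·(0·(-12) - 15·(-3)) = (-3)·1017 - (-15)·288 + (-99)·45 = -3186
Since det(C) ≠ 0, rank(C) = 3 and the system is completely controllable.

-3186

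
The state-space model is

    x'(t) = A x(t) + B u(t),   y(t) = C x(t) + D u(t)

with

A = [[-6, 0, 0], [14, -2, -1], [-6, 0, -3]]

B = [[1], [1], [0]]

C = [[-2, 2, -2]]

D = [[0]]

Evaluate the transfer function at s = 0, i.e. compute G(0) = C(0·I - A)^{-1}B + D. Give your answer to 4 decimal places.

G(0) = C(-A)^{-1}B + D = -C A^{-1} B + D.
det A = -36, so A^{-1} = (1/-36)·adj(A) = [[-1/6, 0, 0], [-4/3, -1/2, 1/6], [1/3, 0, -1/3]]
A^{-1} B = [-1/6, -11/6, 1/3]^T
C A^{-1} B = -4
G(0) = D - C A^{-1} B = 0 - (-4) = 4

4.0000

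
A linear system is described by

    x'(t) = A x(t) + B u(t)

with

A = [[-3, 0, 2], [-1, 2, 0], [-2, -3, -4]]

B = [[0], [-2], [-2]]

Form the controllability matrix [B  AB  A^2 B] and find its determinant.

-1184

AB = [[-4], [-4], [14]]
A^2B = [[40], [-4], [-36]]
Controllability matrix C = [B  AB  A^2B] = [[0, -4, 40], [-2, -4, -4], [-2, 14, -36]]
Expanding along the first row, det(C) = 0·((-4)·(-36) - (-4)·14) - (-4)·((-2)·(-36) - (-4)·(-2)) + 40·((-2)·14 - (-4)·(-2)) = 0·200 - (-4)·64 + 40·(-36) = -1184
Since det(C) ≠ 0, rank(C) = 3 and the system is completely controllable.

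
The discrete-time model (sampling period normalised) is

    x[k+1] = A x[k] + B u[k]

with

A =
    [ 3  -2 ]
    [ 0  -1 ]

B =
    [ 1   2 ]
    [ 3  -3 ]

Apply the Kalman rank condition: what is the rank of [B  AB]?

2

AB = [[-3, 12], [-3, 3]]
Controllability matrix C = [B  AB] = [[1, 2, -3, 12], [3, -3, -3, 3]]
Take the 2×2 submatrix of C formed by columns 1, 2: [[1, 2], [3, -3]]. Its determinant is 1·(-3) - 2·3 = -3 - 6 = -9 ≠ 0.
So rank(C) ≥ 2; since C has 2 rows, rank(C) = 2.
rank(C) = 2 = n, so the pair (A, B) is completely controllable.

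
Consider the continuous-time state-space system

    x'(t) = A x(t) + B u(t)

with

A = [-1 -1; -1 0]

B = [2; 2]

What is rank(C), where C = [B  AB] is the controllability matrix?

2

AB = [[-4], [-2]]
Controllability matrix C = [B  AB] = [[2, -4], [2, -2]]
det(C) = 2·(-2) - (-4)·2 = -4 - (-8) = 4 ≠ 0, so rank(C) = 2.
rank(C) = 2 = n, so the pair (A, B) is completely controllable.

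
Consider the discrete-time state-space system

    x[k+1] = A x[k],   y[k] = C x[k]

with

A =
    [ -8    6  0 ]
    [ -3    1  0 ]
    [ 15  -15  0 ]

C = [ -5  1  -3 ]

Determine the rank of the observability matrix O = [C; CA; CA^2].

CA = [[-8, 16, 0]]
CA^2 = [[16, -32, 0]]
Observability matrix O = [C; CA; CA^2] = [[-5, 1, -3], [-8, 16, 0], [16, -32, 0]]
The columns c1, c2, c3 of O are linearly dependent: -2·c1 - c2 + 3·c3 = 0 (check each entry), so rank(O) ≤ 2.
The 2×2 minor from rows 1, 2, columns 1, 2 is (-5)·16 - 1·(-8) = -80 - (-8) = -72 ≠ 0, so rank(O) = 2.
rank(O) = 2 < n = 3, so the pair (A, C) is not completely observable.

2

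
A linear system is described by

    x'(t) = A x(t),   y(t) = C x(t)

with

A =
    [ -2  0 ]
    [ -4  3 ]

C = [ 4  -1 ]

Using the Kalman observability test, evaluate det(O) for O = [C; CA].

-16

CA = [[-4, -3]]
Observability matrix O = [C; CA] = [[4, -1], [-4, -3]]
det(O) = 4·(-3) - (-1)·(-4) = -12 - 4 = -16
Since det(O) ≠ 0, rank(O) = 2 and the system is completely observable.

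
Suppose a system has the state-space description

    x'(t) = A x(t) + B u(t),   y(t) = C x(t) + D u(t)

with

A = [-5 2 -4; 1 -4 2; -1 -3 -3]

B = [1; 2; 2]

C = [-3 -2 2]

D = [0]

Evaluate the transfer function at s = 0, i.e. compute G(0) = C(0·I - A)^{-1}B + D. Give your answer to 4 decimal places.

G(0) = C(-A)^{-1}B + D = -C A^{-1} B + D.
det A = -60, so A^{-1} = (1/-60)·adj(A) = [[-3/10, -3/10, 1/5], [-1/60, -11/60, -1/10], [7/60, 17/60, -3/10]]
A^{-1} B = [-1/2, -7/12, 1/12]^T
C A^{-1} B = 17/6
G(0) = D - C A^{-1} B = 0 - (17/6) = -17/6 ≈ -2.8333

-2.8333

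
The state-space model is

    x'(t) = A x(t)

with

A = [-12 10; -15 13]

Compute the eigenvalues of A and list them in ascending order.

det(sI - A) = s^2 - (tr A)s + det A, with tr A = (-12) + 13 = 1 and det A = (-12)·13 - 10·(-15) = -156 - (-150) = -6.
So p(s) = det(sI - A) = s^2 - s - 6.
Factor s^2 - s - 6: two numbers with sum 1 and product -6 are 3 and -2, so s^2 - s - 6 = (s - 3)(s + 2).
Hence p(s) = (s - 3) (s + 2), with roots -2, 3.
At least one eigenvalue has non-negative real part, so the system is not asymptotically stable.

-2, 3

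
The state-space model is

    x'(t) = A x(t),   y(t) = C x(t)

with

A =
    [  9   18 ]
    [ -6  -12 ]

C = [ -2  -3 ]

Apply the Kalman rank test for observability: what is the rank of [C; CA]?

CA = [[0, 0]]
Observability matrix O = [C; CA] = [[-2, -3], [0, 0]]
Every row of O is a scalar multiple of row 1 = [-2, -3] (multipliers 1, 0), so the rows span a one-dimensional space.
O ≠ 0, hence rank(O) = 1.
rank(O) = 1 < n = 2, so the pair (A, C) is not completely observable.

1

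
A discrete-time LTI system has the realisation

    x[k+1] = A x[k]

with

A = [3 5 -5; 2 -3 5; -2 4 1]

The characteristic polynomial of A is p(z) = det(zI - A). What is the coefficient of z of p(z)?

Expand det(zI - A) for the 3×3 matrix.
p(z) = z^3 - z^2 - 49z + 139.
(Check: constant term = det(-A) = (-1)^3 det A = 139; coefficient of z^2 = -tr A = -1.)
The coefficient of z is -49.

-49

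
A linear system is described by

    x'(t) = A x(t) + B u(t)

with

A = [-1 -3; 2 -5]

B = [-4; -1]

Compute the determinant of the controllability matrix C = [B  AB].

19

AB = [[7], [-3]]
Controllability matrix C = [B  AB] = [[-4, 7], [-1, -3]]
det(C) = (-4)·(-3) - 7·(-1) = 12 - (-7) = 19
Since det(C) ≠ 0, rank(C) = 2 and the system is completely controllable.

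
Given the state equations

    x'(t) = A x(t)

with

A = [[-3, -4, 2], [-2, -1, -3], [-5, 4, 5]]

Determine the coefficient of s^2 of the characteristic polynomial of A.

-1

Expand det(sI - A) for the 3×3 matrix.
p(s) = s^3 - s^2 - 3s + 147.
(Check: constant term = det(-A) = (-1)^3 det A = 147; coefficient of s^2 = -tr A = -1.)
The coefficient of s^2 is -1.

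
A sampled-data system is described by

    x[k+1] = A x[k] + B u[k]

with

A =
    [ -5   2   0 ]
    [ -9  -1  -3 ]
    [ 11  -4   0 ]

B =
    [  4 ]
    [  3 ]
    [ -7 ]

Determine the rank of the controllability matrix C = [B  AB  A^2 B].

AB = [[-14], [-18], [32]]
A^2B = [[34], [48], [-82]]
Controllability matrix C = [B  AB  A^2B] = [[4, -14, 34], [3, -18, 48], [-7, 32, -82]]
The rows r1, r2, r3 of C are linearly dependent: r1 + r2 + r3 = 0 (check each entry), so rank(C) ≤ 2.
The 2×2 minor from rows 1, 2, columns 1, 2 is 4·(-18) - (-14)·3 = -72 - (-42) = -30 ≠ 0, so rank(C) = 2.
rank(C) = 2 < n = 3, so the pair (A, B) is not completely controllable.

2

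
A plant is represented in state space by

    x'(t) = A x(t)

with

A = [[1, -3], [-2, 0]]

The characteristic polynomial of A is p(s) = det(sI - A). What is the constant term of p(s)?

-6

For a 2×2 matrix, det(sI - A) = s^2 - (tr A)s + det A.
tr A = 1, det A = -6.
So p(s) = s^2 - s - 6.
The constant term is -6.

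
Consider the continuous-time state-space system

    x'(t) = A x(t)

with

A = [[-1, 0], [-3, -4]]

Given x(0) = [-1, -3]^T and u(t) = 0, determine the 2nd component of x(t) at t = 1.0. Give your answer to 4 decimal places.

det(sI - A) = s^2 - (tr A)s + det A, with tr A = (-1) + (-4) = -5 and det A = (-1)·(-4) - 0·(-3) = 4 - 0 = 4.
So p(s) = det(sI - A) = s^2 + 5s + 4.
Factor s^2 + 5s + 4: two numbers with sum -5 and product 4 are -1 and -4, so s^2 + 5s + 4 = (s + 1)(s + 4).
Hence p(s) = (s + 1) (s + 4), with roots -4, -1.
The eigenvalues -4, -1 are distinct and real, so A is diagonalisable and x(t) = e^{At} x(0) = V diag(e^{λ_i t}) V^{-1} x(0), where the columns of V are the eigenvectors.
λ = -4: A - (-4)I = [[3, 0], [-3, 0]]. Row 1 gives 3·v1 + 0·v2 = 0, so take v_1 = [0, -1]^T.
λ = -1: A - (-1)I = [[0, 0], [-3, -3]]. Row 2 gives (-3)·v1 + (-3)·v2 = 0, so take v_2 = [1, -1]^T.
V = [v_1 v_2] = [[0, 1], [-1, -1]] has det V = 1, so V^{-1} = adj(V)/det V = [[-1, -1], [1, 0]].
Modal coordinates z(0) = V^{-1} x(0): (-1)·(-1) + (-1)·(-3) = 4; 1·(-1) + 0·(-3) = -1; so z(0) = [4, -1]^T.
x_2(t) = Σ_i (v_i)_2 · z_i(0) · e^{λ_i t} (row 2 of V times the modal terms).
x_2(1.0) = (-1)·4·e^{-4·1.0} + (-1)·(-1)·e^{-1·1.0} = (-4)·0.018316 + 1·0.367879 = 0.2946.

0.2946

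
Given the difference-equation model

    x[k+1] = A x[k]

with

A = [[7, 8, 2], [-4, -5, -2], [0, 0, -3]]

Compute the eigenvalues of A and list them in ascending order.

-3, -1, 3

det(zI - A) = z^3 - (tr A)z^2 + (M11 + M22 + M33)z - det A, where Mii is the 2×2 principal minor of A obtained by deleting row i and column i.
tr A = 7 + (-5) + (-3) = -1; M11 = (-5)·(-3) - (-2)·0 = 15 - 0 = 15; M22 = 7·(-3) - 2·0 = -21 - 0 = -21; M33 = 7·(-5) - 8·(-4) = -35 - (-32) = -3; sum of minors = -9.
det A = 7·((-5)·(-3) - (-2)·0) - 8·((-4)·(-3) - (-2)·0) + 2·((-4)·0 - (-5)·0) = 7·15 - 8·12 + 2·0 = 9.
So p(z) = det(zI - A) = z^3 + z^2 - 9z - 9.
Rational-root test: any integer root divides -9. Testing small divisors, z = -1 works: p(-1) = -1 + 1 + 9 + (-9) = 0, so (z + 1) is a factor.
Dividing, p(z) = (z + 1)(z^2 - 9).
Factor z^2 - 9: two numbers with sum 0 and product -9 are 3 and -3, so z^2 - 9 = (z - 3)(z + 3).
Hence p(z) = (z - 3) (z + 1) (z + 3), with roots -3, -1, 3.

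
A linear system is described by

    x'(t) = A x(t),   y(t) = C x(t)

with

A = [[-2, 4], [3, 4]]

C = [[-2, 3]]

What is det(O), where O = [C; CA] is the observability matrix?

CA = [[13, 4]]
Observability matrix O = [C; CA] = [[-2, 3], [13, 4]]
det(O) = (-2)·4 - 3·13 = -8 - 39 = -47
Since det(O) ≠ 0, rank(O) = 2 and the system is completely observable.

-47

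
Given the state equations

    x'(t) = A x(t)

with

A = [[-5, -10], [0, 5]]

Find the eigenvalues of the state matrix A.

-5, 5

det(sI - A) = s^2 - (tr A)s + det A, with tr A = (-5) + 5 = 0 and det A = (-5)·5 - (-10)·0 = -25 - 0 = -25.
So p(s) = det(sI - A) = s^2 - 25.
Factor s^2 - 25: two numbers with sum 0 and product -25 are 5 and -5, so s^2 - 25 = (s - 5)(s + 5).
Hence p(s) = (s - 5) (s + 5), with roots -5, 5.
At least one eigenvalue has non-negative real part, so the system is not asymptotically stable.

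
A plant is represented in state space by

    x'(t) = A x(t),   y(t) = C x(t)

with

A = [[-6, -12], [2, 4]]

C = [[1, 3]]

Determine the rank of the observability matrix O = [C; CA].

CA = [[0, 0]]
Observability matrix O = [C; CA] = [[1, 3], [0, 0]]
Every row of O is a scalar multiple of row 1 = [1, 3] (multipliers 1, 0), so the rows span a one-dimensional space.
O ≠ 0, hence rank(O) = 1.
rank(O) = 1 < n = 2, so the pair (A, C) is not completely observable.

1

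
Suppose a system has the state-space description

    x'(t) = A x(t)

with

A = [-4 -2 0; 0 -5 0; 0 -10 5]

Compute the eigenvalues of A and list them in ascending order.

det(sI - A) = s^3 - (tr A)s^2 + (M11 + M22 + M33)s - det A, where Mii is the 2×2 principal minor of A obtained by deleting row i and column i.
tr A = (-4) + (-5) + 5 = -4; M11 = (-5)·5 - 0·(-10) = -25 - 0 = -25; M22 = (-4)·5 - 0·0 = -20 - 0 = -20; M33 = (-4)·(-5) - (-2)·0 = 20 - 0 = 20; sum of minors = -25.
det A = (-4)·((-5)·5 - 0·(-10)) - (-2)·(0·5 - 0·0) + 0·(0·(-10) - (-5)·0) = (-4)·(-25) - (-2)·0 + 0·0 = 100.
So p(s) = det(sI - A) = s^3 + 4s^2 - 25s - 100.
Rational-root test: any integer root divides -100. Testing small divisors, s = -4 works: p(-4) = -64 + 64 + 100 + (-100) = 0, so (s + 4) is a factor.
Dividing, p(s) = (s + 4)(s^2 - 25).
Factor s^2 - 25: two numbers with sum 0 and product -25 are 5 and -5, so s^2 - 25 = (s - 5)(s + 5).
Hence p(s) = (s - 5) (s + 4) (s + 5), with roots -5, -4, 5.
At least one eigenvalue has non-negative real part, so the system is not asymptotically stable.

-5, -4, 5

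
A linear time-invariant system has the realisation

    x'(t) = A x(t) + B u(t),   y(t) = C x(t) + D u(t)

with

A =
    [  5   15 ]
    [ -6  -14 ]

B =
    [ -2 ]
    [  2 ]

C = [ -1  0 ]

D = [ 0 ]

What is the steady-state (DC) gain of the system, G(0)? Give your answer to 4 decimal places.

G(0) = C(-A)^{-1}B + D = -C A^{-1} B + D.
det A = 20, so A^{-1} = (1/20)·adj(A) = [[-7/10, -3/4], [3/10, 1/4]]
A^{-1} B = [-1/10, -1/10]^T
C A^{-1} B = 1/10
G(0) = D - C A^{-1} B = 0 - (1/10) = -1/10 ≈ -0.1000

-0.1000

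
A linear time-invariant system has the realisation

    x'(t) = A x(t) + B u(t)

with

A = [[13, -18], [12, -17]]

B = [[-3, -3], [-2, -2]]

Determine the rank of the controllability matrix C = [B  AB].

AB = [[-3, -3], [-2, -2]]
Controllability matrix C = [B  AB] = [[-3, -3, -3, -3], [-2, -2, -2, -2]]
Every column of C is a scalar multiple of column 1 = [-3, -2] (multipliers 1, 1, 1, 1), so the columns span a one-dimensional space.
C ≠ 0, hence rank(C) = 1.
rank(C) = 1 < n = 2, so the pair (A, B) is not completely controllable.

1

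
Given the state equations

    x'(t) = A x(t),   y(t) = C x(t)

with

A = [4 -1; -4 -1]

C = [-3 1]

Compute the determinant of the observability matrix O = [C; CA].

10

CA = [[-16, 2]]
Observability matrix O = [C; CA] = [[-3, 1], [-16, 2]]
det(O) = (-3)·2 - 1·(-16) = -6 - (-16) = 10
Since det(O) ≠ 0, rank(O) = 2 and the system is completely observable.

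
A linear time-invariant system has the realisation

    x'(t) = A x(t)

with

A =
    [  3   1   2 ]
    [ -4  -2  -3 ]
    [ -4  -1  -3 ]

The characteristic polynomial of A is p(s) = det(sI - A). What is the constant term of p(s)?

Expand det(sI - A) for the 3×3 matrix.
p(s) = s^3 + 2s^2 - 1.
(Check: constant term = det(-A) = (-1)^3 det A = -1; coefficient of s^2 = -tr A = 2.)
The constant term is -1.

-1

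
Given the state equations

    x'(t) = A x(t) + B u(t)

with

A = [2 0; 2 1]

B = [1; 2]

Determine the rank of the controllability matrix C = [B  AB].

AB = [[2], [4]]
Controllability matrix C = [B  AB] = [[1, 2], [2, 4]]
Every column of C is a scalar multiple of column 1 = [1, 2] (multipliers 1, 2), so the columns span a one-dimensional space.
C ≠ 0, hence rank(C) = 1.
rank(C) = 1 < n = 2, so the pair (A, B) is not completely controllable.

1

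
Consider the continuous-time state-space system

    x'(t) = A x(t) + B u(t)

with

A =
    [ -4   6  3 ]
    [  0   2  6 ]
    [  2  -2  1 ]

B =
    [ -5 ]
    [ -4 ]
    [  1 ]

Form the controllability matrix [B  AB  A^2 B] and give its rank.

2

AB = [[-1], [-2], [-1]]
A^2B = [[-11], [-10], [1]]
Controllability matrix C = [B  AB  A^2B] = [[-5, -1, -11], [-4, -2, -10], [1, -1, 1]]
The rows r1, r2, r3 of C are linearly dependent: r1 - r2 + r3 = 0 (check each entry), so rank(C) ≤ 2.
The 2×2 minor from rows 1, 2, columns 1, 2 is (-5)·(-2) - (-1)·(-4) = 10 - 4 = 6 ≠ 0, so rank(C) = 2.
rank(C) = 2 < n = 3, so the pair (A, B) is not completely controllable.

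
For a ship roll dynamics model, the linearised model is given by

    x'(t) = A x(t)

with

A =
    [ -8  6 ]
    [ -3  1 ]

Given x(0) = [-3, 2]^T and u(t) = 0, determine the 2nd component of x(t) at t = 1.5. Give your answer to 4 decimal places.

det(sI - A) = s^2 - (tr A)s + det A, with tr A = (-8) + 1 = -7 and det A = (-8)·1 - 6·(-3) = -8 - (-18) = 10.
So p(s) = det(sI - A) = s^2 + 7s + 10.
Factor s^2 + 7s + 10: two numbers with sum -7 and product 10 are -2 and -5, so s^2 + 7s + 10 = (s + 2)(s + 5).
Hence p(s) = (s + 2) (s + 5), with roots -5, -2.
The eigenvalues -5, -2 are distinct and real, so A is diagonalisable and x(t) = e^{At} x(0) = V diag(e^{λ_i t}) V^{-1} x(0), where the columns of V are the eigenvectors.
λ = -5: A - (-5)I = [[-3, 6], [-3, 6]]. Row 1 gives (-3)·v1 + 6·v2 = 0, so take v_1 = [2, 1]^T.
λ = -2: A - (-2)I = [[-6, 6], [-3, 3]]. Row 1 gives (-6)·v1 + 6·v2 = 0, so take v_2 = [1, 1]^T.
V = [v_1 v_2] = [[2, 1], [1, 1]] has det V = 1, so V^{-1} = adj(V)/det V = [[1, -1], [-1, 2]].
Modal coordinates z(0) = V^{-1} x(0): 1·(-3) + (-1)·2 = -5; (-1)·(-3) + 2·2 = 7; so z(0) = [-5, 7]^T.
x_2(t) = Σ_i (v_i)_2 · z_i(0) · e^{λ_i t} (row 2 of V times the modal terms).
x_2(1.5) = 1·(-5)·e^{-5·1.5} + 1·7·e^{-2·1.5} = (-5)·0.000553 + 7·0.049787 = 0.3457.

0.3457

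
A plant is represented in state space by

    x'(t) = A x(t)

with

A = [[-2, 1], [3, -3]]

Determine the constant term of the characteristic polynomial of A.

3

For a 2×2 matrix, det(sI - A) = s^2 - (tr A)s + det A.
tr A = -5, det A = 3.
So p(s) = s^2 + 5s + 3.
The constant term is 3.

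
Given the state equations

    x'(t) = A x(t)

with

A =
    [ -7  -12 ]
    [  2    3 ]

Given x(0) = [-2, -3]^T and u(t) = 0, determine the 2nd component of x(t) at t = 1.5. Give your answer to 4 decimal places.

det(sI - A) = s^2 - (tr A)s + det A, with tr A = (-7) + 3 = -4 and det A = (-7)·3 - (-12)·2 = -21 - (-24) = 3.
So p(s) = det(sI - A) = s^2 + 4s + 3.
Factor s^2 + 4s + 3: two numbers with sum -4 and product 3 are -1 and -3, so s^2 + 4s + 3 = (s + 1)(s + 3).
Hence p(s) = (s + 1) (s + 3), with roots -3, -1.
The eigenvalues -3, -1 are distinct and real, so A is diagonalisable and x(t) = e^{At} x(0) = V diag(e^{λ_i t}) V^{-1} x(0), where the columns of V are the eigenvectors.
λ = -3: A - (-3)I = [[-4, -12], [2, 6]]. Row 1 gives (-4)·v1 + (-12)·v2 = 0, so take v_1 = [3, -1]^T.
λ = -1: A - (-1)I = [[-6, -12], [2, 4]]. Row 1 gives (-6)·v1 + (-12)·v2 = 0, so take v_2 = [-2, 1]^T.
V = [v_1 v_2] = [[3, -2], [-1, 1]] has det V = 1, so V^{-1} = adj(V)/det V = [[1, 2], [1, 3]].
Modal coordinates z(0) = V^{-1} x(0): 1·(-2) + 2·(-3) = -8; 1·(-2) + 3·(-3) = -11; so z(0) = [-8, -11]^T.
x_2(t) = Σ_i (v_i)_2 · z_i(0) · e^{λ_i t} (row 2 of V times the modal terms).
x_2(1.5) = (-1)·(-8)·e^{-3·1.5} + 1·(-11)·e^{-1·1.5} = 8·0.011109 + (-11)·0.223130 = -2.3656.

-2.3656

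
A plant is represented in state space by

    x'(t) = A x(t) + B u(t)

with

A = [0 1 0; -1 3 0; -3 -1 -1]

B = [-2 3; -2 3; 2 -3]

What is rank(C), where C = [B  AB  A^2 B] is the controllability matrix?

3

AB = [[-2, 3], [-4, 6], [6, -9]]
A^2B = [[-4, 6], [-10, 15], [4, -6]]
Controllability matrix C = [B  AB  A^2B] = [[-2, 3, -2, 3, -4, 6], [-2, 3, -4, 6, -10, 15], [2, -3, 6, -9, 4, -6]]
Take the 3×3 submatrix of C formed by columns 1, 3, 5: [[-2, -2, -4], [-2, -4, -10], [2, 6, 4]]. Its determinant is (-2)·((-4)·4 - (-10)·6) - (-2)·((-2)·4 - (-10)·2) + (-4)·((-2)·6 - (-4)·2) = (-2)·44 - (-2)·12 + (-4)·(-4) = -48 ≠ 0.
So rank(C) ≥ 3; since C has 3 rows, rank(C) = 3.
rank(C) = 3 = n, so the pair (A, B) is completely controllable.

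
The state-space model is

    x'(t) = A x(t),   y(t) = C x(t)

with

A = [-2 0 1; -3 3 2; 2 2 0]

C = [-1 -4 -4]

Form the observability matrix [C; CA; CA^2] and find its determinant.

CA = [[6, -20, -9]]
CA^2 = [[30, -78, -34]]
Observability matrix O = [C; CA; CA^2] = [[-1, -4, -4], [6, -20, -9], [30, -78, -34]]
Expanding along the first row, det(O) = (-1)·((-20)·(-34) - (-9)·(-78)) - (-4)·(6·(-34) - (-9)·30) + (-4)·(6·(-78) - (-20)·30) = (-1)·(-22) - (-4)·66 + (-4)·132 = -242
Since det(O) ≠ 0, rank(O) = 3 and the system is completely observable.

-242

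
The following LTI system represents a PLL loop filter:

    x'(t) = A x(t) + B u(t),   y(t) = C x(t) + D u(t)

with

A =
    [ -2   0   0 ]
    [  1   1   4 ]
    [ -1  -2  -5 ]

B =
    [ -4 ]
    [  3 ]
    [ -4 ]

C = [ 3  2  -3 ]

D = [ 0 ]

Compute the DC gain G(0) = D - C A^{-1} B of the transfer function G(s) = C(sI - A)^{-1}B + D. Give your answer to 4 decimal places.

G(0) = C(-A)^{-1}B + D = -C A^{-1} B + D.
det A = -6, so A^{-1} = (1/-6)·adj(A) = [[-1/2, 0, 0], [-1/6, -5/3, -4/3], [1/6, 2/3, 1/3]]
A^{-1} B = [2, 1, 0]^T
C A^{-1} B = 8
G(0) = D - C A^{-1} B = 0 - (8) = -8

-8.0000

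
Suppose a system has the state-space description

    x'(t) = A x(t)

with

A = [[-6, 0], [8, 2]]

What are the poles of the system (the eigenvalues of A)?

det(sI - A) = s^2 - (tr A)s + det A, with tr A = (-6) + 2 = -4 and det A = (-6)·2 - 0·8 = -12 - 0 = -12.
So p(s) = det(sI - A) = s^2 + 4s - 12.
Factor s^2 + 4s - 12: two numbers with sum -4 and product -12 are 2 and -6, so s^2 + 4s - 12 = (s - 2)(s + 6).
Hence p(s) = (s - 2) (s + 6), with roots -6, 2.
At least one eigenvalue has non-negative real part, so the system is not asymptotically stable.

-6, 2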